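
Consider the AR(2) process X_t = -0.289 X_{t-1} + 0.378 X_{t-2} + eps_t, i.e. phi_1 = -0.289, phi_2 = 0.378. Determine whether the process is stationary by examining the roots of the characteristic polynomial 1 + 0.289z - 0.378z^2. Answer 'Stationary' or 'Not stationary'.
\text{Stationary}

The AR(p) characteristic polynomial is P(z) = 1 + 0.289z - 0.378z^2.
Stationarity requires all roots to lie outside the unit circle, i.e. |z| > 1 for every root.
Set 1 + (0.289) z + (-0.378) z^2 = 0, i.e. a z^2 + b z + c = 0 with a = -0.378, b = 0.289, c = 1.
Discriminant D = b^2 - 4ac = (0.289)^2 - 4*(-0.378)*1 = 0.083521 - (-1.512) = 1.595521.
D >= 0, so the roots are real: z = (-b +/- sqrt(D)) / (2a) = (-0.289 +/- 1.263139) / (-0.756).
  z_1 = (-0.289 + 1.263139) / (-0.756) = -1.2885,   |z_1| = 1.2885.
  z_2 = (-0.289 - 1.263139) / (-0.756) = 2.0531,   |z_2| = 2.0531.
Moduli of all roots: 1.2885, 2.0531.
All moduli strictly greater than 1? Yes.
Verdict: Stationary.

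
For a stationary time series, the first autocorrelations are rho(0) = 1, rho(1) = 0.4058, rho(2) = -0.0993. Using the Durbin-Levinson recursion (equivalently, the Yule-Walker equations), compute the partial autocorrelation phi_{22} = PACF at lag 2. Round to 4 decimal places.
\phi_{22} = -0.3160

The PACF at lag k is phi_{kk}, the last component of the solution
to the Yule-Walker system G_k phi = r_k where
  (G_k)_{ij} = rho(|i - j|), (r_k)_i = rho(i), i,j = 1..k.
Equivalently, Durbin-Levinson gives phi_{kk} iteratively:
  phi_{11} = rho(1)
  phi_{kk} = [rho(k) - sum_{j=1..k-1} phi_{k-1,j} rho(k-j)]
            / [1 - sum_{j=1..k-1} phi_{k-1,j} rho(j)],
  phi_{k,j} = phi_{k-1,j} - phi_{kk} phi_{k-1,k-j},  j = 1..k-1.
Step k = 1:
  phi_11 = rho(1) = 0.4058.
Step k = 2:
  phi_22 = [rho(2) - phi_11 rho(1)] / [1 - phi_11 rho(1)] = [-0.0993 - (0.4058)(0.4058)] / [1 - (0.4058)(0.4058)]
         = -0.26397364 / 0.83532636 = -0.316.
Therefore phi_{22} = -0.3160.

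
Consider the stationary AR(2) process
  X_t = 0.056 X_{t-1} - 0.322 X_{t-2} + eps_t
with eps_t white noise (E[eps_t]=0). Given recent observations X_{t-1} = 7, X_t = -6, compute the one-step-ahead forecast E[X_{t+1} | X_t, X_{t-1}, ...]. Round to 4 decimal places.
E[X_{t+1} \mid \mathcal F_t] = -2.5900

For an AR(p) model X_t = c + sum_i phi_i X_{t-i} + eps_t, the
one-step-ahead conditional mean is
  E[X_{t+1} | X_t, ...] = c + sum_i phi_i X_{t+1-i}.
Substitute known values:
  E[X_{t+1} | ...] = (0.056) * (-6) + (-0.322) * (7)
                   = -2.5900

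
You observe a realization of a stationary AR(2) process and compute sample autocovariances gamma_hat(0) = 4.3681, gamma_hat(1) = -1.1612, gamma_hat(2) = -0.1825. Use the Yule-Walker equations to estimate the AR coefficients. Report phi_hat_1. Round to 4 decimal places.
\hat\phi_{1} = -0.2980

The Yule-Walker equations for an AR(p) process read, in matrix form,
  Gamma_p phi = r_p,   with   (Gamma_p)_{ij} = gamma(|i - j|),
                       (r_p)_i = gamma(i),   i,j = 1..p.
Substitute the sample gammas (Toeplitz matrix and right-hand side of size 2):
  Gamma_p = [[4.3681, -1.1612], [-1.1612, 4.3681]]
  r_p     = [-1.1612, -0.1825]
Written out:
  4.3681 phi_1 - 1.1612 phi_2 = -1.1612
  -1.1612 phi_1 + 4.3681 phi_2 = -0.1825
Solve by Cramer's rule:
  det = gamma(0)^2 - gamma(1)^2 = (4.3681)^2 - (-1.1612)^2 = 19.08029761 - 1.34838544 = 17.73191217
  phi_hat_1 = [gamma(1) gamma(0) - gamma(1) gamma(2)] / det = [(-1.1612)(4.3681) - (-1.1612)(-0.1825)] / 17.73191217 = -5.28415672 / 17.73191217 = -0.298
  phi_hat_2 = [gamma(0) gamma(2) - gamma(1)^2] / det = [(4.3681)(-0.1825) - (-1.1612)^2] / 17.73191217 = -2.14556369 / 17.73191217 = -0.121
So phi_hat = [-0.2980, -0.1210].
Therefore phi_hat_1 = -0.2980.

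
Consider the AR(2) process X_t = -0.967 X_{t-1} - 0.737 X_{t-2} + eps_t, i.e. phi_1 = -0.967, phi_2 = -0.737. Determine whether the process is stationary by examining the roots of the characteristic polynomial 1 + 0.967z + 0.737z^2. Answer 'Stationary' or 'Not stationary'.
\text{Stationary}

The AR(p) characteristic polynomial is P(z) = 1 + 0.967z + 0.737z^2.
Stationarity requires all roots to lie outside the unit circle, i.e. |z| > 1 for every root.
Set 1 + (0.967) z + (0.737) z^2 = 0, i.e. a z^2 + b z + c = 0 with a = 0.737, b = 0.967, c = 1.
Discriminant D = b^2 - 4ac = (0.967)^2 - 4*(0.737)*1 = 0.935089 - (2.948) = -2.012911.
D < 0, so the roots are the complex-conjugate pair z = (-b +/- i sqrt(-D)) / (2a) = -0.656 +/- 0.9625i.
For a conjugate pair |z|^2 = z * conj(z) = (product of roots) = c/a = 1/(0.737) = 1.356852, so |z| = sqrt(1.356852) = 1.1648 for both roots.
Moduli of all roots: 1.1648, 1.1648.
All moduli strictly greater than 1? Yes.
Verdict: Stationary.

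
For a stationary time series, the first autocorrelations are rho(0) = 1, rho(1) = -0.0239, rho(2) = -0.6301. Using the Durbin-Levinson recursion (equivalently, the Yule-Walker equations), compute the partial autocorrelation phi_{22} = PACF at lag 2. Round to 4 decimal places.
\phi_{22} = -0.6310

The PACF at lag k is phi_{kk}, the last component of the solution
to the Yule-Walker system G_k phi = r_k where
  (G_k)_{ij} = rho(|i - j|), (r_k)_i = rho(i), i,j = 1..k.
Equivalently, Durbin-Levinson gives phi_{kk} iteratively:
  phi_{11} = rho(1)
  phi_{kk} = [rho(k) - sum_{j=1..k-1} phi_{k-1,j} rho(k-j)]
            / [1 - sum_{j=1..k-1} phi_{k-1,j} rho(j)],
  phi_{k,j} = phi_{k-1,j} - phi_{kk} phi_{k-1,k-j},  j = 1..k-1.
Step k = 1:
  phi_11 = rho(1) = -0.0239.
Step k = 2:
  phi_22 = [rho(2) - phi_11 rho(1)] / [1 - phi_11 rho(1)] = [-0.6301 - (-0.0239)(-0.0239)] / [1 - (-0.0239)(-0.0239)]
         = -0.63067121 / 0.99942879 = -0.631.
Therefore phi_{22} = -0.6310.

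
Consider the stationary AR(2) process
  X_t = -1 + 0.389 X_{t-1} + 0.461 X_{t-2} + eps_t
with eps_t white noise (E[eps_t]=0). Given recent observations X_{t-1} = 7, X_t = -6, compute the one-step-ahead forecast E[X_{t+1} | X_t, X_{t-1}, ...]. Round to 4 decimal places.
E[X_{t+1} \mid \mathcal F_t] = -0.1070

For an AR(p) model X_t = c + sum_i phi_i X_{t-i} + eps_t, the
one-step-ahead conditional mean is
  E[X_{t+1} | X_t, ...] = c + sum_i phi_i X_{t+1-i}.
Substitute known values:
  E[X_{t+1} | ...] = -1 + (0.389) * (-6) + (0.461) * (7)
                   = -0.1070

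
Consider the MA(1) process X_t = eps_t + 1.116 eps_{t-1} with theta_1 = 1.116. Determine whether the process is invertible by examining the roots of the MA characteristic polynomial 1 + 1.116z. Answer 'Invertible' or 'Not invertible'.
\text{Not invertible}

The MA(q) characteristic polynomial is P(z) = 1 + 1.116z.
Invertibility requires all roots to lie outside the unit circle, i.e. |z| > 1 for every root.
This is linear in z: 1 + (1.116) z = 0  =>  z = -1/(1.116) = -0.896057,  |z| = 0.896057.
Moduli of all roots: 0.8961.
All moduli strictly greater than 1? No.
Verdict: Not invertible.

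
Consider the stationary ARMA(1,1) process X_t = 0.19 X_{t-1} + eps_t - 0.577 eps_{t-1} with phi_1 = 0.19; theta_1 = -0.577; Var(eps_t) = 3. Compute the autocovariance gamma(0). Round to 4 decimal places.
\gamma(0) = 3.4661

Multiply the model equation by X_{t-k} and take expectations. With theta_0 = psi_0 = 1 and psi_j the MA(infinity) weights, this gives
  gamma(k) - sum_i phi_i gamma(k-i) = c_k,
  c_k = sigma^2 * sum_{j=k..q} theta_j psi_{j-k}   (c_k = 0 for k > q),
using gamma(-m) = gamma(m).
psi-weights needed (psi_j = theta_j + sum_i phi_i psi_{j-i}):
  psi_1 = theta_1 + phi_1 = -0.577 + (0.19) = -0.387
Right-hand sides:
  c_0 = sigma^2 (1 + theta_1 psi_1) = 3 * (1 + (-0.577)(-0.387)) = 3 * 1.223299 = 3.669897
  c_1 = sigma^2 theta_1 = 3 * (-0.577) = -1.731
  c_2 = 0
Equations for k = 0 and k = 1 (AR order 1):
  gamma(0) = phi_1 gamma(1) + c_0
  gamma(1) = phi_1 gamma(0) + c_1
Substituting the second into the first: gamma(0) (1 - phi_1^2) = c_0 + phi_1 c_1, so
  gamma(0) = (c_0 + phi_1 c_1) / (1 - phi_1^2) = (3.669897 + (0.19)(-1.731)) / (1 - (0.19)^2) = 3.341007 / 0.9639 = 3.466134.
Therefore gamma(0) = 3.4661 (to 4 decimal places).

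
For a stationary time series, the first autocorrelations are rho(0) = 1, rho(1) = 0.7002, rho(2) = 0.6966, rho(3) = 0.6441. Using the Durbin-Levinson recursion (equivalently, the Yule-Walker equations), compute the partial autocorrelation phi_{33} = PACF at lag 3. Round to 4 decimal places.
\phi_{33} = 0.1651

The PACF at lag k is phi_{kk}, the last component of the solution
to the Yule-Walker system G_k phi = r_k where
  (G_k)_{ij} = rho(|i - j|), (r_k)_i = rho(i), i,j = 1..k.
Equivalently, Durbin-Levinson gives phi_{kk} iteratively:
  phi_{11} = rho(1)
  phi_{kk} = [rho(k) - sum_{j=1..k-1} phi_{k-1,j} rho(k-j)]
            / [1 - sum_{j=1..k-1} phi_{k-1,j} rho(j)],
  phi_{k,j} = phi_{k-1,j} - phi_{kk} phi_{k-1,k-j},  j = 1..k-1.
Step k = 1:
  phi_11 = rho(1) = 0.7002.
Step k = 2:
  phi_22 = [rho(2) - phi_11 rho(1)] / [1 - phi_11 rho(1)] = [0.6966 - (0.7002)(0.7002)] / [1 - (0.7002)(0.7002)]
         = 0.20631996 / 0.50971996 = 0.404771.
  Update: phi_21 = phi_11 - phi_22 phi_11 = 0.7002 - (0.404771)(0.7002) = 0.416779.
Step k = 3:
  phi_33 = [rho(3) - phi_21 rho(2) - phi_22 rho(1)] / [1 - phi_21 rho(1) - phi_22 rho(2)]
    numerator   = 0.6441 - (0.416779)(0.6966) - (0.404771)(0.7002) = 0.07035081
    denominator = 1 - (0.416779)(0.7002) - (0.404771)(0.6966) = 0.42620758
  phi_33 = 0.07035081 / 0.42620758 = 0.1651.
Therefore phi_{33} = 0.1651.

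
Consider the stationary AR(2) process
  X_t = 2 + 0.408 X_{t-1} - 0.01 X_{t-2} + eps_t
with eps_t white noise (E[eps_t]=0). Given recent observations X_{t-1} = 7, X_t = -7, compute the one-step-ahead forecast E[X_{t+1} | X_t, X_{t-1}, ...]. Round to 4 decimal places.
E[X_{t+1} \mid \mathcal F_t] = -0.9260

For an AR(p) model X_t = c + sum_i phi_i X_{t-i} + eps_t, the
one-step-ahead conditional mean is
  E[X_{t+1} | X_t, ...] = c + sum_i phi_i X_{t+1-i}.
Substitute known values:
  E[X_{t+1} | ...] = 2 + (0.408) * (-7) + (-0.01) * (7)
                   = -0.9260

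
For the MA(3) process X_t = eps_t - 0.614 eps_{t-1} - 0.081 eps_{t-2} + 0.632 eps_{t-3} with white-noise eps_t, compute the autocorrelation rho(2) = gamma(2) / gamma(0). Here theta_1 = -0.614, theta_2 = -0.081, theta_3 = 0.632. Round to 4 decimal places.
\rho(2) = -0.2631

For an MA(q) process with theta_0 = 1, the autocovariance is
  gamma(k) = sigma^2 * sum_{i=0..q-k} theta_i * theta_{i+k},
and rho(k) = gamma(k) / gamma(0). Sigma^2 cancels.
  numerator   = (1)*(-0.081) + (-0.614)*(0.632) = -0.469048.
  denominator = (1)^2 + (-0.614)^2 + (-0.081)^2 + (0.632)^2 = 1.782981.
  rho(2) = -0.469048 / 1.782981 = -0.2631.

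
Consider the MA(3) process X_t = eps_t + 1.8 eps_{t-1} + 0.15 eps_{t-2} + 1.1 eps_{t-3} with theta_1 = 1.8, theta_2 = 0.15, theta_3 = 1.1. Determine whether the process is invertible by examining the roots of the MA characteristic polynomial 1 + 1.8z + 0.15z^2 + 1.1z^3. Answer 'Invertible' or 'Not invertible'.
\text{Not invertible}

The MA(q) characteristic polynomial is P(z) = 1 + 1.8z + 0.15z^2 + 1.1z^3.
Invertibility requires all roots to lie outside the unit circle, i.e. |z| > 1 for every root.
Degree 3: look for a simple real root z0 first, then factor out (1 - z/z0) and solve the remaining quadratic.
Testing z0 = -0.5: P(-0.5) = 1 + (1.8)(-0.5) + (0.15)(-0.5)^2 + (1.1)(-0.5)^3
  = 1 + (-0.9) + (0.0375) + (-0.1375) = 0.  So z_0 = -0.5 is a root, |z_0| = 0.5.
Divide out the factor (1 + 2 z) = (1 - z/z0) (since 1/z0 = -2):
  P(z) = (1 + 2 z)(1 + (-0.2) z + (0.55) z^2)
  [check: z-coef -0.2 - (-2) = 1.8; z^2-coef 0.55 - (-2)(-0.2) = 0.15; z^3-coef -(-2)(0.55) = 1.1.]
Remaining roots from the quadratic factor 1 + (-0.2) z + (0.55) z^2:
  Set 1 + (-0.2) z + (0.55) z^2 = 0, i.e. a z^2 + b z + c = 0 with a = 0.55, b = -0.2, c = 1.
  Discriminant D = b^2 - 4ac = (-0.2)^2 - 4*(0.55)*1 = 0.04 - (2.2) = -2.16.
  D < 0, so the roots are the complex-conjugate pair z = (-b +/- i sqrt(-D)) / (2a) = 0.1818 +/- 1.3361i.
  For a conjugate pair |z|^2 = z * conj(z) = (product of roots) = c/a = 1/(0.55) = 1.818182, so |z| = sqrt(1.818182) = 1.3484 for both roots.
Moduli of all roots: 0.5000, 1.3484, 1.3484.
All moduli strictly greater than 1? No.
Verdict: Not invertible.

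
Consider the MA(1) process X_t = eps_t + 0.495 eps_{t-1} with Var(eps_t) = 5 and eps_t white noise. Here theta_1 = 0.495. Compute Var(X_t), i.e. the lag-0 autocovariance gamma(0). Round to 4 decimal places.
\gamma(0) = 6.2251

For an MA(q) process X_t = eps_t + sum_i theta_i eps_{t-i} with
Var(eps_t) = sigma^2, the variance is
  gamma(0) = sigma^2 * (1 + sum_i theta_i^2).
  sum_i theta_i^2 = (0.495)^2 = 0.245025.
  gamma(0) = 5 * (1 + 0.245025) = 5 * 1.245025 = 6.225125, which rounds to 6.2251.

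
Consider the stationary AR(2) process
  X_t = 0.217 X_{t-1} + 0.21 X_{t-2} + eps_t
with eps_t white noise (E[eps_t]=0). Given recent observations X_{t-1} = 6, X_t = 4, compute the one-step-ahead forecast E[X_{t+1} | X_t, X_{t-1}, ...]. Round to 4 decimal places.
E[X_{t+1} \mid \mathcal F_t] = 2.1280

For an AR(p) model X_t = c + sum_i phi_i X_{t-i} + eps_t, the
one-step-ahead conditional mean is
  E[X_{t+1} | X_t, ...] = c + sum_i phi_i X_{t+1-i}.
Substitute known values:
  E[X_{t+1} | ...] = (0.217) * (4) + (0.21) * (6)
                   = 2.1280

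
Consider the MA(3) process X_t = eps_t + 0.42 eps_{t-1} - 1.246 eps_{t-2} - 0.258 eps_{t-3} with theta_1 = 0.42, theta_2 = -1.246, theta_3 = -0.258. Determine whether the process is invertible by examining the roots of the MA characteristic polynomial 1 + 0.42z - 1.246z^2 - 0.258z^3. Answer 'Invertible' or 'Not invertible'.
\text{Not invertible}

The MA(q) characteristic polynomial is P(z) = 1 + 0.42z - 1.246z^2 - 0.258z^3.
Invertibility requires all roots to lie outside the unit circle, i.e. |z| > 1 for every root.
Degree 3: look for a simple real root z0 first, then factor out (1 - z/z0) and solve the remaining quadratic.
Testing z0 = -5: P(-5) = 1 + (0.42)(-5) + (-1.246)(-5)^2 + (-0.258)(-5)^3
  = 1 + (-2.1) + (-31.15) + (32.25) = 0.  So z_0 = -5 is a root, |z_0| = 5.
Divide out the factor (1 + 0.2 z) = (1 - z/z0) (since 1/z0 = -0.2):
  P(z) = (1 + 0.2 z)(1 + (0.22) z + (-1.29) z^2)
  [check: z-coef 0.22 - (-0.2) = 0.42; z^2-coef -1.29 - (-0.2)(0.22) = -1.246; z^3-coef -(-0.2)(-1.29) = -0.258.]
Remaining roots from the quadratic factor 1 + (0.22) z + (-1.29) z^2:
  Set 1 + (0.22) z + (-1.29) z^2 = 0, i.e. a z^2 + b z + c = 0 with a = -1.29, b = 0.22, c = 1.
  Discriminant D = b^2 - 4ac = (0.22)^2 - 4*(-1.29)*1 = 0.0484 - (-5.16) = 5.2084.
  D >= 0, so the roots are real: z = (-b +/- sqrt(D)) / (2a) = (-0.22 +/- 2.282192) / (-2.58).
    z_1 = (-0.22 + 2.282192) / (-2.58) = -0.7993,   |z_1| = 0.7993.
    z_2 = (-0.22 - 2.282192) / (-2.58) = 0.9698,   |z_2| = 0.9698.
Moduli of all roots: 5.0000, 0.7993, 0.9698.
All moduli strictly greater than 1? No.
Verdict: Not invertible.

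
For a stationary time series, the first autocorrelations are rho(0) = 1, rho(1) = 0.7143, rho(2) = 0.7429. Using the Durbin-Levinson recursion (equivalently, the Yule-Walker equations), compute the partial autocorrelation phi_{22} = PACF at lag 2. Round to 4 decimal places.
\phi_{22} = 0.4751

The PACF at lag k is phi_{kk}, the last component of the solution
to the Yule-Walker system G_k phi = r_k where
  (G_k)_{ij} = rho(|i - j|), (r_k)_i = rho(i), i,j = 1..k.
Equivalently, Durbin-Levinson gives phi_{kk} iteratively:
  phi_{11} = rho(1)
  phi_{kk} = [rho(k) - sum_{j=1..k-1} phi_{k-1,j} rho(k-j)]
            / [1 - sum_{j=1..k-1} phi_{k-1,j} rho(j)],
  phi_{k,j} = phi_{k-1,j} - phi_{kk} phi_{k-1,k-j},  j = 1..k-1.
Step k = 1:
  phi_11 = rho(1) = 0.7143.
Step k = 2:
  phi_22 = [rho(2) - phi_11 rho(1)] / [1 - phi_11 rho(1)] = [0.7429 - (0.7143)(0.7143)] / [1 - (0.7143)(0.7143)]
         = 0.23267551 / 0.48977551 = 0.4751.
Therefore phi_{22} = 0.4751.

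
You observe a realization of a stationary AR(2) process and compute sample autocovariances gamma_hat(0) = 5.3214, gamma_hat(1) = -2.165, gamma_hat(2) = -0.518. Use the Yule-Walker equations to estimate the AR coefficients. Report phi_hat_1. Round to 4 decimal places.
\hat\phi_{1} = -0.5350

The Yule-Walker equations for an AR(p) process read, in matrix form,
  Gamma_p phi = r_p,   with   (Gamma_p)_{ij} = gamma(|i - j|),
                       (r_p)_i = gamma(i),   i,j = 1..p.
Substitute the sample gammas (Toeplitz matrix and right-hand side of size 2):
  Gamma_p = [[5.3214, -2.165], [-2.165, 5.3214]]
  r_p     = [-2.165, -0.518]
Written out:
  5.3214 phi_1 - 2.165 phi_2 = -2.165
  -2.165 phi_1 + 5.3214 phi_2 = -0.518
Solve by Cramer's rule:
  det = gamma(0)^2 - gamma(1)^2 = (5.3214)^2 - (-2.165)^2 = 28.31729796 - 4.687225 = 23.63007296
  phi_hat_1 = [gamma(1) gamma(0) - gamma(1) gamma(2)] / det = [(-2.165)(5.3214) - (-2.165)(-0.518)] / 23.63007296 = -12.642301 / 23.63007296 = -0.535
  phi_hat_2 = [gamma(0) gamma(2) - gamma(1)^2] / det = [(5.3214)(-0.518) - (-2.165)^2] / 23.63007296 = -7.4437102 / 23.63007296 = -0.315
So phi_hat = [-0.5350, -0.3150].
Therefore phi_hat_1 = -0.5350.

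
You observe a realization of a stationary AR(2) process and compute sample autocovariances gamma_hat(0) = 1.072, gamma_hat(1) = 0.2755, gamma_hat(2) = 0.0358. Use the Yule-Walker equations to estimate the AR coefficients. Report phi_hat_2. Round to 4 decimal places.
\hat\phi_{2} = -0.0350

The Yule-Walker equations for an AR(p) process read, in matrix form,
  Gamma_p phi = r_p,   with   (Gamma_p)_{ij} = gamma(|i - j|),
                       (r_p)_i = gamma(i),   i,j = 1..p.
Substitute the sample gammas (Toeplitz matrix and right-hand side of size 2):
  Gamma_p = [[1.072, 0.2755], [0.2755, 1.072]]
  r_p     = [0.2755, 0.0358]
Written out:
  1.072 phi_1 + 0.2755 phi_2 = 0.2755
  0.2755 phi_1 + 1.072 phi_2 = 0.0358
Solve by Cramer's rule:
  det = gamma(0)^2 - gamma(1)^2 = (1.072)^2 - (0.2755)^2 = 1.149184 - 0.07590025 = 1.07328375
  phi_hat_1 = [gamma(1) gamma(0) - gamma(1) gamma(2)] / det = [(0.2755)(1.072) - (0.2755)(0.0358)] / 1.07328375 = 0.2854731 / 1.07328375 = 0.266
  phi_hat_2 = [gamma(0) gamma(2) - gamma(1)^2] / det = [(1.072)(0.0358) - (0.2755)^2] / 1.07328375 = -0.03752265 / 1.07328375 = -0.035
So phi_hat = [0.2660, -0.0350].
Therefore phi_hat_2 = -0.0350.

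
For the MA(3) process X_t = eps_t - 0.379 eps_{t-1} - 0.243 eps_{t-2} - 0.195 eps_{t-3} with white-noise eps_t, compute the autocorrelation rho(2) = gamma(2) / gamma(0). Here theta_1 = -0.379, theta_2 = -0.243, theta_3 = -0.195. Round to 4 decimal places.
\rho(2) = -0.1363

For an MA(q) process with theta_0 = 1, the autocovariance is
  gamma(k) = sigma^2 * sum_{i=0..q-k} theta_i * theta_{i+k},
and rho(k) = gamma(k) / gamma(0). Sigma^2 cancels.
  numerator   = (1)*(-0.243) + (-0.379)*(-0.195) = -0.169095.
  denominator = (1)^2 + (-0.379)^2 + (-0.243)^2 + (-0.195)^2 = 1.240715.
  rho(2) = -0.169095 / 1.240715 = -0.1363.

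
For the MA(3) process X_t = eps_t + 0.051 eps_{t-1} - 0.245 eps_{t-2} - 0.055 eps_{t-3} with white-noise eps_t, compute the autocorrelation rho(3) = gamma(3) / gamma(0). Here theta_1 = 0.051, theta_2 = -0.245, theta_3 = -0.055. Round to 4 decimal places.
\rho(3) = -0.0516

For an MA(q) process with theta_0 = 1, the autocovariance is
  gamma(k) = sigma^2 * sum_{i=0..q-k} theta_i * theta_{i+k},
and rho(k) = gamma(k) / gamma(0). Sigma^2 cancels.
  numerator   = (1)*(-0.055) = -0.055.
  denominator = (1)^2 + (0.051)^2 + (-0.245)^2 + (-0.055)^2 = 1.065651.
  rho(3) = -0.055 / 1.065651 = -0.0516.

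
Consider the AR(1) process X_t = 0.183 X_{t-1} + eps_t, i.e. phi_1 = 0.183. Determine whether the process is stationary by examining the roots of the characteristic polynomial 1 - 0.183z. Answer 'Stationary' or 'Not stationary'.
\text{Stationary}

The AR(p) characteristic polynomial is P(z) = 1 - 0.183z.
Stationarity requires all roots to lie outside the unit circle, i.e. |z| > 1 for every root.
This is linear in z: 1 + (-0.183) z = 0  =>  z = -1/(-0.183) = 5.464481,  |z| = 5.464481.
Moduli of all roots: 5.4645.
All moduli strictly greater than 1? Yes.
Verdict: Stationary.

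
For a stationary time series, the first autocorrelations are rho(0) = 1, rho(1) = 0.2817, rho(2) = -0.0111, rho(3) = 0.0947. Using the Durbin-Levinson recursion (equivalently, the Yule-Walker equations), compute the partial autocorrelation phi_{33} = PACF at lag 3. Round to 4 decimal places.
\phi_{33} = 0.1380

The PACF at lag k is phi_{kk}, the last component of the solution
to the Yule-Walker system G_k phi = r_k where
  (G_k)_{ij} = rho(|i - j|), (r_k)_i = rho(i), i,j = 1..k.
Equivalently, Durbin-Levinson gives phi_{kk} iteratively:
  phi_{11} = rho(1)
  phi_{kk} = [rho(k) - sum_{j=1..k-1} phi_{k-1,j} rho(k-j)]
            / [1 - sum_{j=1..k-1} phi_{k-1,j} rho(j)],
  phi_{k,j} = phi_{k-1,j} - phi_{kk} phi_{k-1,k-j},  j = 1..k-1.
Step k = 1:
  phi_11 = rho(1) = 0.2817.
Step k = 2:
  phi_22 = [rho(2) - phi_11 rho(1)] / [1 - phi_11 rho(1)] = [-0.0111 - (0.2817)(0.2817)] / [1 - (0.2817)(0.2817)]
         = -0.09045489 / 0.92064511 = -0.098252.
  Update: phi_21 = phi_11 - phi_22 phi_11 = 0.2817 - (-0.098252)(0.2817) = 0.309377.
Step k = 3:
  phi_33 = [rho(3) - phi_21 rho(2) - phi_22 rho(1)] / [1 - phi_21 rho(1) - phi_22 rho(2)]
    numerator   = 0.0947 - (0.309377)(-0.0111) - (-0.098252)(0.2817) = 0.12581158
    denominator = 1 - (0.309377)(0.2817) - (-0.098252)(-0.0111) = 0.91175777
  phi_33 = 0.12581158 / 0.91175777 = 0.138.
Therefore phi_{33} = 0.1380.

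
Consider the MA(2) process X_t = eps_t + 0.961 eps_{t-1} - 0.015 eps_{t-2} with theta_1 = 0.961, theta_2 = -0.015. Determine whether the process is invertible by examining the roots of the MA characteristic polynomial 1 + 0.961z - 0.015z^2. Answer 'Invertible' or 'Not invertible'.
\text{Invertible}

The MA(q) characteristic polynomial is P(z) = 1 + 0.961z - 0.015z^2.
Invertibility requires all roots to lie outside the unit circle, i.e. |z| > 1 for every root.
Set 1 + (0.961) z + (-0.015) z^2 = 0, i.e. a z^2 + b z + c = 0 with a = -0.015, b = 0.961, c = 1.
Discriminant D = b^2 - 4ac = (0.961)^2 - 4*(-0.015)*1 = 0.923521 - (-0.06) = 0.983521.
D >= 0, so the roots are real: z = (-b +/- sqrt(D)) / (2a) = (-0.961 +/- 0.991726) / (-0.03).
  z_1 = (-0.961 + 0.991726) / (-0.03) = -1.0242,   |z_1| = 1.0242.
  z_2 = (-0.961 - 0.991726) / (-0.03) = 65.0909,   |z_2| = 65.0909.
Moduli of all roots: 1.0242, 65.0909.
All moduli strictly greater than 1? Yes.
Verdict: Invertible.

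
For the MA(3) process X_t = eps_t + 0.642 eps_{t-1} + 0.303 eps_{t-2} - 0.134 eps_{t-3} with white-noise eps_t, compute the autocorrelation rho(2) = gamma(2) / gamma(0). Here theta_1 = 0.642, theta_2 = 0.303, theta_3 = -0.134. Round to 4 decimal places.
\rho(2) = 0.1426

For an MA(q) process with theta_0 = 1, the autocovariance is
  gamma(k) = sigma^2 * sum_{i=0..q-k} theta_i * theta_{i+k},
and rho(k) = gamma(k) / gamma(0). Sigma^2 cancels.
  numerator   = (1)*(0.303) + (0.642)*(-0.134) = 0.216972.
  denominator = (1)^2 + (0.642)^2 + (0.303)^2 + (-0.134)^2 = 1.521929.
  rho(2) = 0.216972 / 1.521929 = 0.1426.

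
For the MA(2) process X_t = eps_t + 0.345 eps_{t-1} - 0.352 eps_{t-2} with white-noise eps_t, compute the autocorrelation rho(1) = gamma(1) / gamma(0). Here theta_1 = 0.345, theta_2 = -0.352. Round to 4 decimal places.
\rho(1) = 0.1799

For an MA(q) process with theta_0 = 1, the autocovariance is
  gamma(k) = sigma^2 * sum_{i=0..q-k} theta_i * theta_{i+k},
and rho(k) = gamma(k) / gamma(0). Sigma^2 cancels.
  numerator   = (1)*(0.345) + (0.345)*(-0.352) = 0.22356.
  denominator = (1)^2 + (0.345)^2 + (-0.352)^2 = 1.242929.
  rho(1) = 0.22356 / 1.242929 = 0.1799.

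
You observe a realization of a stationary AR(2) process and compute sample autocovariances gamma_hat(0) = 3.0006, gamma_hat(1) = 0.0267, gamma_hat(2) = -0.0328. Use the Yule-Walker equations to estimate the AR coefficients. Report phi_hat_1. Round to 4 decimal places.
\hat\phi_{1} = 0.0090

The Yule-Walker equations for an AR(p) process read, in matrix form,
  Gamma_p phi = r_p,   with   (Gamma_p)_{ij} = gamma(|i - j|),
                       (r_p)_i = gamma(i),   i,j = 1..p.
Substitute the sample gammas (Toeplitz matrix and right-hand side of size 2):
  Gamma_p = [[3.0006, 0.0267], [0.0267, 3.0006]]
  r_p     = [0.0267, -0.0328]
Written out:
  3.0006 phi_1 + 0.0267 phi_2 = 0.0267
  0.0267 phi_1 + 3.0006 phi_2 = -0.0328
Solve by Cramer's rule:
  det = gamma(0)^2 - gamma(1)^2 = (3.0006)^2 - (0.0267)^2 = 9.00360036 - 0.00071289 = 9.00288747
  phi_hat_1 = [gamma(1) gamma(0) - gamma(1) gamma(2)] / det = [(0.0267)(3.0006) - (0.0267)(-0.0328)] / 9.00288747 = 0.08099178 / 9.00288747 = 0.009
  phi_hat_2 = [gamma(0) gamma(2) - gamma(1)^2] / det = [(3.0006)(-0.0328) - (0.0267)^2] / 9.00288747 = -0.09913257 / 9.00288747 = -0.011
So phi_hat = [0.0090, -0.0110].
Therefore phi_hat_1 = 0.0090.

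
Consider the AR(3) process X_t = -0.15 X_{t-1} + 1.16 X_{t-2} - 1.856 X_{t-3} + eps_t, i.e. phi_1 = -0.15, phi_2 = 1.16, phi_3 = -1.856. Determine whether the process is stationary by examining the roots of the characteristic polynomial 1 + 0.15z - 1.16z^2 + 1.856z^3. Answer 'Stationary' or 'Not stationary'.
\text{Not stationary}

The AR(p) characteristic polynomial is P(z) = 1 + 0.15z - 1.16z^2 + 1.856z^3.
Stationarity requires all roots to lie outside the unit circle, i.e. |z| > 1 for every root.
Degree 3: look for a simple real root z0 first, then factor out (1 - z/z0) and solve the remaining quadratic.
Testing z0 = -0.625: P(-0.625) = 1 + (0.15)(-0.625) + (-1.16)(-0.625)^2 + (1.856)(-0.625)^3
  = 1 + (-0.09375) + (-0.453125) + (-0.453125) = 0.  So z_0 = -0.625 is a root, |z_0| = 0.625.
Divide out the factor (1 + 1.6 z) = (1 - z/z0) (since 1/z0 = -1.6):
  P(z) = (1 + 1.6 z)(1 + (-1.45) z + (1.16) z^2)
  [check: z-coef -1.45 - (-1.6) = 0.15; z^2-coef 1.16 - (-1.6)(-1.45) = -1.16; z^3-coef -(-1.6)(1.16) = 1.856.]
Remaining roots from the quadratic factor 1 + (-1.45) z + (1.16) z^2:
  Set 1 + (-1.45) z + (1.16) z^2 = 0, i.e. a z^2 + b z + c = 0 with a = 1.16, b = -1.45, c = 1.
  Discriminant D = b^2 - 4ac = (-1.45)^2 - 4*(1.16)*1 = 2.1025 - (4.64) = -2.5375.
  D < 0, so the roots are the complex-conjugate pair z = (-b +/- i sqrt(-D)) / (2a) = 0.625 +/- 0.6866i.
  For a conjugate pair |z|^2 = z * conj(z) = (product of roots) = c/a = 1/(1.16) = 0.862069, so |z| = sqrt(0.862069) = 0.9285 for both roots.
Moduli of all roots: 0.6250, 0.9285, 0.9285.
All moduli strictly greater than 1? No.
Verdict: Not stationary.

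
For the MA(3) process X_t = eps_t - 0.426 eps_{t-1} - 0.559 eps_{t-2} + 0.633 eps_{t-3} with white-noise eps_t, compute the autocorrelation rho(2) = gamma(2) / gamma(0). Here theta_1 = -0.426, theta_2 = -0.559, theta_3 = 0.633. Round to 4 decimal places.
\rho(2) = -0.4374

For an MA(q) process with theta_0 = 1, the autocovariance is
  gamma(k) = sigma^2 * sum_{i=0..q-k} theta_i * theta_{i+k},
and rho(k) = gamma(k) / gamma(0). Sigma^2 cancels.
  numerator   = (1)*(-0.559) + (-0.426)*(0.633) = -0.828658.
  denominator = (1)^2 + (-0.426)^2 + (-0.559)^2 + (0.633)^2 = 1.894646.
  rho(2) = -0.828658 / 1.894646 = -0.4374.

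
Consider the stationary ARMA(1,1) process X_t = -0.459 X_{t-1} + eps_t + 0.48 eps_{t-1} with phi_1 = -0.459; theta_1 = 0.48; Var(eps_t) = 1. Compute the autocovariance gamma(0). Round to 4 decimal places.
\gamma(0) = 1.0006

Multiply the model equation by X_{t-k} and take expectations. With theta_0 = psi_0 = 1 and psi_j the MA(infinity) weights, this gives
  gamma(k) - sum_i phi_i gamma(k-i) = c_k,
  c_k = sigma^2 * sum_{j=k..q} theta_j psi_{j-k}   (c_k = 0 for k > q),
using gamma(-m) = gamma(m).
psi-weights needed (psi_j = theta_j + sum_i phi_i psi_{j-i}):
  psi_1 = theta_1 + phi_1 = 0.48 + (-0.459) = 0.021
Right-hand sides:
  c_0 = sigma^2 (1 + theta_1 psi_1) = 1 * (1 + (0.48)(0.021)) = 1 * 1.01008 = 1.01008
  c_1 = sigma^2 theta_1 = 1 * (0.48) = 0.48
  c_2 = 0
Equations for k = 0 and k = 1 (AR order 1):
  gamma(0) = phi_1 gamma(1) + c_0
  gamma(1) = phi_1 gamma(0) + c_1
Substituting the second into the first: gamma(0) (1 - phi_1^2) = c_0 + phi_1 c_1, so
  gamma(0) = (c_0 + phi_1 c_1) / (1 - phi_1^2) = (1.01008 + (-0.459)(0.48)) / (1 - (-0.459)^2) = 0.78976 / 0.789319 = 1.000559.
Therefore gamma(0) = 1.0006 (to 4 decimal places).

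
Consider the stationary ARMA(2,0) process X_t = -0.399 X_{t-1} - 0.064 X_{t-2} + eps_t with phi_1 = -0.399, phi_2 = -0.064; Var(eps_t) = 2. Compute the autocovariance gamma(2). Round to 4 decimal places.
\gamma(2) = 0.2001

Multiply the model equation by X_{t-k} and take expectations. With theta_0 = psi_0 = 1 and psi_j the MA(infinity) weights, this gives
  gamma(k) - sum_i phi_i gamma(k-i) = c_k,
  c_k = sigma^2 * sum_{j=k..q} theta_j psi_{j-k}   (c_k = 0 for k > q),
using gamma(-m) = gamma(m).
Pure AR (q = 0): c_0 = sigma^2 = 2, c_k = 0 for k >= 1.
Equations for k = 0, 1, 2 (AR order 2, c_2 = 0):
  (E0) gamma(0) = phi_1 gamma(1) + phi_2 gamma(2) + c_0
  (E1) gamma(1) = phi_1 gamma(0) + phi_2 gamma(1) + c_1
  (E2) gamma(2) = phi_1 gamma(1) + phi_2 gamma(0)
From (E1): gamma(1) = A gamma(0) + B with
  A = phi_1 / (1 - phi_2) = -0.399 / 1.064 = -0.375,   B = c_1 / (1 - phi_2) = 0 / 1.064 = 0.
Insert (E2) into (E0): gamma(0) (1 - phi_2^2) = phi_1 (1 + phi_2) gamma(1) + c_0.
  phi_1 (1 + phi_2) = (-0.399)(0.936) = -0.373464,   1 - phi_2^2 = 0.995904.
Replace gamma(1) by A gamma(0) + B and collect gamma(0):
  gamma(0) [0.995904 - (-0.373464)(-0.375)] = c_0 = 2
  gamma(0) * 0.855855 = 2
  gamma(0) = 2 / 0.855855 = 2.336844.
  gamma(1) = A gamma(0) = (-0.375)(2.336844) = -0.876317.
  gamma(2) = phi_1 gamma(1) + phi_2 gamma(0) = (-0.399)(-0.876317) + (-0.064)(2.336844) = 0.200092.
Therefore gamma(2) = 0.2001 (to 4 decimal places).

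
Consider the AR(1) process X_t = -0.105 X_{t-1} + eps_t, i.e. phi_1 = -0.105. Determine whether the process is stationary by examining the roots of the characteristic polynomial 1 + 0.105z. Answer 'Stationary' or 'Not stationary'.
\text{Stationary}

The AR(p) characteristic polynomial is P(z) = 1 + 0.105z.
Stationarity requires all roots to lie outside the unit circle, i.e. |z| > 1 for every root.
This is linear in z: 1 + (0.105) z = 0  =>  z = -1/(0.105) = -9.52381,  |z| = 9.52381.
Moduli of all roots: 9.5238.
All moduli strictly greater than 1? Yes.
Verdict: Stationary.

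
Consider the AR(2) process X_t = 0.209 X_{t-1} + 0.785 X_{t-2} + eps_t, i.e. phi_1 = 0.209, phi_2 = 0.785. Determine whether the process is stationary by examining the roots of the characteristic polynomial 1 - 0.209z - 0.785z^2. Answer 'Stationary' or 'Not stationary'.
\text{Stationary}

The AR(p) characteristic polynomial is P(z) = 1 - 0.209z - 0.785z^2.
Stationarity requires all roots to lie outside the unit circle, i.e. |z| > 1 for every root.
Set 1 + (-0.209) z + (-0.785) z^2 = 0, i.e. a z^2 + b z + c = 0 with a = -0.785, b = -0.209, c = 1.
Discriminant D = b^2 - 4ac = (-0.209)^2 - 4*(-0.785)*1 = 0.043681 - (-3.14) = 3.183681.
D >= 0, so the roots are real: z = (-b +/- sqrt(D)) / (2a) = (0.209 +/- 1.784287) / (-1.57).
  z_1 = (0.209 + 1.784287) / (-1.57) = -1.2696,   |z_1| = 1.2696.
  z_2 = (0.209 - 1.784287) / (-1.57) = 1.0034,   |z_2| = 1.0034.
Moduli of all roots: 1.2696, 1.0034.
All moduli strictly greater than 1? Yes.
Verdict: Stationary.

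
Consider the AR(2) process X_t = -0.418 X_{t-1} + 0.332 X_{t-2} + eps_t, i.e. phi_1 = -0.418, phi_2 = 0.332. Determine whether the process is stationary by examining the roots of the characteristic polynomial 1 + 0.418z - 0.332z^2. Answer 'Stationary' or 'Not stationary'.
\text{Stationary}

The AR(p) characteristic polynomial is P(z) = 1 + 0.418z - 0.332z^2.
Stationarity requires all roots to lie outside the unit circle, i.e. |z| > 1 for every root.
Set 1 + (0.418) z + (-0.332) z^2 = 0, i.e. a z^2 + b z + c = 0 with a = -0.332, b = 0.418, c = 1.
Discriminant D = b^2 - 4ac = (0.418)^2 - 4*(-0.332)*1 = 0.174724 - (-1.328) = 1.502724.
D >= 0, so the roots are real: z = (-b +/- sqrt(D)) / (2a) = (-0.418 +/- 1.225856) / (-0.664).
  z_1 = (-0.418 + 1.225856) / (-0.664) = -1.2167,   |z_1| = 1.2167.
  z_2 = (-0.418 - 1.225856) / (-0.664) = 2.4757,   |z_2| = 2.4757.
Moduli of all roots: 1.2167, 2.4757.
All moduli strictly greater than 1? Yes.
Verdict: Stationary.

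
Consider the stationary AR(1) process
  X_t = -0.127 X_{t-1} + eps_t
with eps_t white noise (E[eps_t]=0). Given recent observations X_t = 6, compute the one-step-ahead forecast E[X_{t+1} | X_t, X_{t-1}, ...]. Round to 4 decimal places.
E[X_{t+1} \mid \mathcal F_t] = -0.7620

For an AR(p) model X_t = c + sum_i phi_i X_{t-i} + eps_t, the
one-step-ahead conditional mean is
  E[X_{t+1} | X_t, ...] = c + sum_i phi_i X_{t+1-i}.
Substitute known values:
  E[X_{t+1} | ...] = (-0.127) * (6)
                   = -0.7620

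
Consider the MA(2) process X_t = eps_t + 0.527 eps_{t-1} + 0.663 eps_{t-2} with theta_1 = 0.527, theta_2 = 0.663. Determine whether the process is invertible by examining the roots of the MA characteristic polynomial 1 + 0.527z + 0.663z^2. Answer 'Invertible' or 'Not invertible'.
\text{Invertible}

The MA(q) characteristic polynomial is P(z) = 1 + 0.527z + 0.663z^2.
Invertibility requires all roots to lie outside the unit circle, i.e. |z| > 1 for every root.
Set 1 + (0.527) z + (0.663) z^2 = 0, i.e. a z^2 + b z + c = 0 with a = 0.663, b = 0.527, c = 1.
Discriminant D = b^2 - 4ac = (0.527)^2 - 4*(0.663)*1 = 0.277729 - (2.652) = -2.374271.
D < 0, so the roots are the complex-conjugate pair z = (-b +/- i sqrt(-D)) / (2a) = -0.3974 +/- 1.162i.
For a conjugate pair |z|^2 = z * conj(z) = (product of roots) = c/a = 1/(0.663) = 1.508296, so |z| = sqrt(1.508296) = 1.2281 for both roots.
Moduli of all roots: 1.2281, 1.2281.
All moduli strictly greater than 1? Yes.
Verdict: Invertible.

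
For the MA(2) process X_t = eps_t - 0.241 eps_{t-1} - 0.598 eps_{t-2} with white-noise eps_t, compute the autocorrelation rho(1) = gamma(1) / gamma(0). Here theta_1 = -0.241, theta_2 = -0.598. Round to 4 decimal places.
\rho(1) = -0.0684

For an MA(q) process with theta_0 = 1, the autocovariance is
  gamma(k) = sigma^2 * sum_{i=0..q-k} theta_i * theta_{i+k},
and rho(k) = gamma(k) / gamma(0). Sigma^2 cancels.
  numerator   = (1)*(-0.241) + (-0.241)*(-0.598) = -0.096882.
  denominator = (1)^2 + (-0.241)^2 + (-0.598)^2 = 1.415685.
  rho(1) = -0.096882 / 1.415685 = -0.0684.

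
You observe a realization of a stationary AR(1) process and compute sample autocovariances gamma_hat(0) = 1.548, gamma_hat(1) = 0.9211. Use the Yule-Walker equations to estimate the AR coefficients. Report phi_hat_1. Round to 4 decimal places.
\hat\phi_{1} = 0.5950

The Yule-Walker equations for an AR(p) process read, in matrix form,
  Gamma_p phi = r_p,   with   (Gamma_p)_{ij} = gamma(|i - j|),
                       (r_p)_i = gamma(i),   i,j = 1..p.
Substitute the sample gammas (Toeplitz matrix and right-hand side of size 1):
  Gamma_p = [[1.548]]
  r_p     = [0.9211]
With p = 1 this is the single equation gamma(0) phi_1 = gamma(1):
  phi_hat_1 = gamma(1) / gamma(0) = 0.9211 / 1.548 = 0.5950.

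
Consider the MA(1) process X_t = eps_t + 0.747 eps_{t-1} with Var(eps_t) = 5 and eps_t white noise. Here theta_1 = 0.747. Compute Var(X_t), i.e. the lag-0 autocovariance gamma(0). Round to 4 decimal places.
\gamma(0) = 7.7900

For an MA(q) process X_t = eps_t + sum_i theta_i eps_{t-i} with
Var(eps_t) = sigma^2, the variance is
  gamma(0) = sigma^2 * (1 + sum_i theta_i^2).
  sum_i theta_i^2 = (0.747)^2 = 0.558009.
  gamma(0) = 5 * (1 + 0.558009) = 5 * 1.558009 = 7.790045, which rounds to 7.7900.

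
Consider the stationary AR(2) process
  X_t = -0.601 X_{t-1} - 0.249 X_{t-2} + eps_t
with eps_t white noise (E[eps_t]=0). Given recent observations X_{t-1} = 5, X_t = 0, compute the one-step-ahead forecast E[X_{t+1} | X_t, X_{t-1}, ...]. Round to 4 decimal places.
E[X_{t+1} \mid \mathcal F_t] = -1.2450

For an AR(p) model X_t = c + sum_i phi_i X_{t-i} + eps_t, the
one-step-ahead conditional mean is
  E[X_{t+1} | X_t, ...] = c + sum_i phi_i X_{t+1-i}.
Substitute known values:
  E[X_{t+1} | ...] = (-0.601) * (0) + (-0.249) * (5)
                   = -1.2450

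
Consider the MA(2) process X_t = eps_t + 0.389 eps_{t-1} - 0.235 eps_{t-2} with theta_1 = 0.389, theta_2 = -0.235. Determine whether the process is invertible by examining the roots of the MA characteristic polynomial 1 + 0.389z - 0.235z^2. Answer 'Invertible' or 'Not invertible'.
\text{Invertible}

The MA(q) characteristic polynomial is P(z) = 1 + 0.389z - 0.235z^2.
Invertibility requires all roots to lie outside the unit circle, i.e. |z| > 1 for every root.
Set 1 + (0.389) z + (-0.235) z^2 = 0, i.e. a z^2 + b z + c = 0 with a = -0.235, b = 0.389, c = 1.
Discriminant D = b^2 - 4ac = (0.389)^2 - 4*(-0.235)*1 = 0.151321 - (-0.94) = 1.091321.
D >= 0, so the roots are real: z = (-b +/- sqrt(D)) / (2a) = (-0.389 +/- 1.044663) / (-0.47).
  z_1 = (-0.389 + 1.044663) / (-0.47) = -1.395,   |z_1| = 1.395.
  z_2 = (-0.389 - 1.044663) / (-0.47) = 3.0503,   |z_2| = 3.0503.
Moduli of all roots: 1.3950, 3.0503.
All moduli strictly greater than 1? Yes.
Verdict: Invertible.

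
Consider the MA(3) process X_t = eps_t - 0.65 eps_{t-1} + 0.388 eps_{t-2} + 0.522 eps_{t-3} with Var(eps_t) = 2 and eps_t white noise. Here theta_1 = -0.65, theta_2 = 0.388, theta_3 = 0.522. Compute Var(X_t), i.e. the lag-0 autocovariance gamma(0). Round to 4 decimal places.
\gamma(0) = 3.6911

For an MA(q) process X_t = eps_t + sum_i theta_i eps_{t-i} with
Var(eps_t) = sigma^2, the variance is
  gamma(0) = sigma^2 * (1 + sum_i theta_i^2).
  sum_i theta_i^2 = (-0.65)^2 + (0.388)^2 + (0.522)^2 = 0.4225 + 0.150544 + 0.272484 = 0.845528.
  gamma(0) = 2 * (1 + 0.845528) = 2 * 1.845528 = 3.691056, which rounds to 3.6911.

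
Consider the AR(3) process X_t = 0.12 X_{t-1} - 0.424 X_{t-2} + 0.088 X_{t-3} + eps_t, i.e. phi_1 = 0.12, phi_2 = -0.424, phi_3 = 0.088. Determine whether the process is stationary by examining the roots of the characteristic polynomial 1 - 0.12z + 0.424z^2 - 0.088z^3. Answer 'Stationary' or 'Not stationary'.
\text{Stationary}

The AR(p) characteristic polynomial is P(z) = 1 - 0.12z + 0.424z^2 - 0.088z^3.
Stationarity requires all roots to lie outside the unit circle, i.e. |z| > 1 for every root.
Degree 3: look for a simple real root z0 first, then factor out (1 - z/z0) and solve the remaining quadratic.
Testing z0 = 5: P(5) = 1 + (-0.12)(5) + (0.424)(5)^2 + (-0.088)(5)^3
  = 1 + (-0.6) + (10.6) + (-11) = 0.  So z_0 = 5 is a root, |z_0| = 5.
Divide out the factor (1 - 0.2 z) = (1 - z/z0) (since 1/z0 = 0.2):
  P(z) = (1 - 0.2 z)(1 + (0.08) z + (0.44) z^2)
  [check: z-coef 0.08 - (0.2) = -0.12; z^2-coef 0.44 - (0.2)(0.08) = 0.424; z^3-coef -(0.2)(0.44) = -0.088.]
Remaining roots from the quadratic factor 1 + (0.08) z + (0.44) z^2:
  Set 1 + (0.08) z + (0.44) z^2 = 0, i.e. a z^2 + b z + c = 0 with a = 0.44, b = 0.08, c = 1.
  Discriminant D = b^2 - 4ac = (0.08)^2 - 4*(0.44)*1 = 0.0064 - (1.76) = -1.7536.
  D < 0, so the roots are the complex-conjugate pair z = (-b +/- i sqrt(-D)) / (2a) = -0.0909 +/- 1.5048i.
  For a conjugate pair |z|^2 = z * conj(z) = (product of roots) = c/a = 1/(0.44) = 2.272727, so |z| = sqrt(2.272727) = 1.5076 for both roots.
Moduli of all roots: 5.0000, 1.5076, 1.5076.
All moduli strictly greater than 1? Yes.
Verdict: Stationary.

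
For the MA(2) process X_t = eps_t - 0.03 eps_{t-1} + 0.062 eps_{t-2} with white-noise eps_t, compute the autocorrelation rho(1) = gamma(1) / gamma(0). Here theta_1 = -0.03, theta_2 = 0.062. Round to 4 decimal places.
\rho(1) = -0.0317

For an MA(q) process with theta_0 = 1, the autocovariance is
  gamma(k) = sigma^2 * sum_{i=0..q-k} theta_i * theta_{i+k},
and rho(k) = gamma(k) / gamma(0). Sigma^2 cancels.
  numerator   = (1)*(-0.03) + (-0.03)*(0.062) = -0.03186.
  denominator = (1)^2 + (-0.03)^2 + (0.062)^2 = 1.004744.
  rho(1) = -0.03186 / 1.004744 = -0.0317.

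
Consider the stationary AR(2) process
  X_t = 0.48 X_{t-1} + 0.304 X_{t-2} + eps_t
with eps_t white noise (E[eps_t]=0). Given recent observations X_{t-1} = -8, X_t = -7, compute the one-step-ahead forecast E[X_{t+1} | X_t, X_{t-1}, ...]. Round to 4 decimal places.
E[X_{t+1} \mid \mathcal F_t] = -5.7920

For an AR(p) model X_t = c + sum_i phi_i X_{t-i} + eps_t, the
one-step-ahead conditional mean is
  E[X_{t+1} | X_t, ...] = c + sum_i phi_i X_{t+1-i}.
Substitute known values:
  E[X_{t+1} | ...] = (0.48) * (-7) + (0.304) * (-8)
                   = -5.7920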